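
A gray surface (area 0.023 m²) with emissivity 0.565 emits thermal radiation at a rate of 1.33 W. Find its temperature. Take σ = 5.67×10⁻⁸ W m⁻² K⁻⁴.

From P = εσAT⁴, T = (P / εσA)^(1/4) = (1.33 / (0.565 × 5.67×10⁻⁸ × 0.0230))^(1/4).
T = (1.81×10^9)^(1/4) = 206 K.

T ≈ 206 K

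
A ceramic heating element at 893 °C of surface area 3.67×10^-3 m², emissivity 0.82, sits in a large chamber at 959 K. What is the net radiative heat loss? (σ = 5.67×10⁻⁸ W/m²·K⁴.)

Convert: 893 °C = 1166 K.
Q = εσA(T⁴ − T_s⁴). T⁴ − T_s⁴ = (1166)⁴ − (959)⁴ = 1.85×10^12 − 8.46×10^11 = 1.00×10^12 K⁴.
Q = 0.82 × 5.67×10⁻⁸ × 3.67×10^-3 × 1.00×10^12 = 171 W.

Q ≈ 171 W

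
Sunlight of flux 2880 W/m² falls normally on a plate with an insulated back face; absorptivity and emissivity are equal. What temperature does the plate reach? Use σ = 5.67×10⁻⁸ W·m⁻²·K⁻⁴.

Absorbed flux αS = emitted flux εσT⁴ (one radiating face); with α = ε, T = (S/σ)^(1/4).
T = (2880 / 5.67×10⁻⁸)^(1/4) = (5.08×10^10)^(1/4).
T = 475 K.

T ≈ 475 K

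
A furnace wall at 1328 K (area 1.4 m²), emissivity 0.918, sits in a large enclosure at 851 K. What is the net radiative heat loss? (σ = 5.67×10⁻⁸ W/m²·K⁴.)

Q = εσA(T⁴ − T_s⁴). T⁴ − T_s⁴ = (1328)⁴ − (851)⁴ = 3.11×10^12 − 5.24×10^11 = 2.59×10^12 K⁴.
Q = 0.918 × 5.67×10⁻⁸ × 1.40 × 2.59×10^12 = 1.88×10^5 W.

Q ≈ 1.88×10^5 W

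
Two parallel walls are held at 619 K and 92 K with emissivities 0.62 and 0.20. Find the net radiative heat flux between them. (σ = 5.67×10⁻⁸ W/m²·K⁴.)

q ≈ 1480 W/m²

For two large parallel gray plates, q = σ(T₁⁴ − T₂⁴) / (1/ε₁ + 1/ε₂ − 1).
1/ε₁ + 1/ε₂ − 1 = 1/0.62 + 1/0.20 − 1 = 5.613.
T₁⁴ − T₂⁴ = 1.47×10^11 − 7.16×10^7 = 1.47×10^11 K⁴.
q = 5.67×10⁻⁸ × 1.47×10^11 / 5.613 = 1480 W/m².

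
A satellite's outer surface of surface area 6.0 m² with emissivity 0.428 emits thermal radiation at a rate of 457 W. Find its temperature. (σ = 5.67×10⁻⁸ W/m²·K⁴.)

From P = εσAT⁴, T = (P / εσA)^(1/4) = (457 / (0.428 × 5.67×10⁻⁸ × 6.00))^(1/4).
T = (3.14×10^9)^(1/4) = 237 K.

T ≈ 237 K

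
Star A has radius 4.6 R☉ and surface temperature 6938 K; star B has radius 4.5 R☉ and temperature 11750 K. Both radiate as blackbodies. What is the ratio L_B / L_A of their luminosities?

L = 4πR²σT⁴ ∝ R²T⁴, so L_B/L_A = (4.5/4.6)² × (11750/6938)⁴ = 0.957 × 8.23 = 7.87.

L_B/L_A ≈ 7.87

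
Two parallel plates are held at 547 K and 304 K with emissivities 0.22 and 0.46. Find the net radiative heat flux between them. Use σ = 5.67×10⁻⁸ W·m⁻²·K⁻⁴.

For two large parallel gray plates, q = σ(T₁⁴ − T₂⁴) / (1/ε₁ + 1/ε₂ − 1).
1/ε₁ + 1/ε₂ − 1 = 1/0.22 + 1/0.46 − 1 = 5.719.
T₁⁴ − T₂⁴ = 8.95×10^10 − 8.54×10^9 = 8.10×10^10 K⁴.
q = 5.67×10⁻⁸ × 8.10×10^10 / 5.719 = 803 W/m².

q ≈ 803 W/m²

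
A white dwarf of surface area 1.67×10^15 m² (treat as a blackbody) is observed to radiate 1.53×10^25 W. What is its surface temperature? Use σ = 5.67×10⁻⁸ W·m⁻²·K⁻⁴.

T ≈ 20000 K

From P = σAT⁴, T = (P / σA)^(1/4) = (1.53×10^25 / (5.67×10⁻⁸ × 1.67×10^15))^(1/4).
T = (1.62×10^17)^(1/4) = 20000 K.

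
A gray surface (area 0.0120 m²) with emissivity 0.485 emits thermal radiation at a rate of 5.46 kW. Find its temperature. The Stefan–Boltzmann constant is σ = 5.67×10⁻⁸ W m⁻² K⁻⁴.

From P = εσAT⁴, T = (P / εσA)^(1/4) = (5460 / (0.485 × 5.67×10⁻⁸ × 0.0120))^(1/4).
T = (1.65×10^13)^(1/4) = 2020 K.

T ≈ 2020 K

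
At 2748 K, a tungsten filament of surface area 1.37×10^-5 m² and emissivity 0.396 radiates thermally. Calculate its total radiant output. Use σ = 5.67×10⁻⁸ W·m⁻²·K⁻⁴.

Stefan–Boltzmann: P = εσAT⁴ = 0.396 × 5.67×10⁻⁸ × 1.37×10^-5 × (2748)⁴ = 0.396 × 5.67×10⁻⁸ × 1.37×10^-5 × 5.70×10^13.
P = 17.5 W.

P ≈ 17.5 W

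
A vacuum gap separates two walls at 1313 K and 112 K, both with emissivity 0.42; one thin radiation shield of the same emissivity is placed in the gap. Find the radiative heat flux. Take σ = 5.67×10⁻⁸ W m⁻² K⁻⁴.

Each of the 2 gaps contributes resistance (2/ε − 1) = 2/0.42 − 1 = 3.762; total = 7.524.
q = σ(T₁⁴ − T₂⁴) / 7.524 = 5.67×10⁻⁸ × 2.97×10^12 / 7.524 = 22400 W/m².

q ≈ 22400 W/m²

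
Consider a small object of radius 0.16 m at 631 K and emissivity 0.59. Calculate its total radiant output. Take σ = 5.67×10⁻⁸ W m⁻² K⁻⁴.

A = 4πr² = 4π × (0.16)² = 0.322 m².
Stefan–Boltzmann: P = εσAT⁴ = 0.59 × 5.67×10⁻⁸ × 0.322 × (631)⁴ = 0.59 × 5.67×10⁻⁸ × 0.322 × 1.59×10^11.
P = 1710 W.

P ≈ 1710 W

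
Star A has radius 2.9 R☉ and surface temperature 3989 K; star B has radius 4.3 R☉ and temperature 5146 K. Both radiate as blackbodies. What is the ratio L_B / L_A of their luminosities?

L = 4πR²σT⁴ ∝ R²T⁴, so L_B/L_A = (4.3/2.9)² × (5146/3989)⁴ = 2.20 × 2.77 = 6.09.

L_B/L_A ≈ 6.09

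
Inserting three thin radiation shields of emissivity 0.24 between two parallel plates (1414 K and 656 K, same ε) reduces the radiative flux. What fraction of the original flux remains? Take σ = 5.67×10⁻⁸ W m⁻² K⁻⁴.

With N identical shields there are N+1 = 4 gaps in series, each with the same radiative resistance, so the flux falls to 1/(N+1) of its unshielded value.

ratio ≈ 0.250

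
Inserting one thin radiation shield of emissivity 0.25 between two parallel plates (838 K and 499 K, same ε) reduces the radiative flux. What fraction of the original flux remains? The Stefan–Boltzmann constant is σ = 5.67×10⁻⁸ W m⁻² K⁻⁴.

ratio ≈ 0.500

With N identical shields there are N+1 = 2 gaps in series, each with the same radiative resistance, so the flux falls to 1/(N+1) of its unshielded value.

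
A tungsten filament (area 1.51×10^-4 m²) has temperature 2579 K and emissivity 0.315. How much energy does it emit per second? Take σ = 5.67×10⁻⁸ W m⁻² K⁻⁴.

P ≈ 119 W

Stefan–Boltzmann: P = εσAT⁴ = 0.315 × 5.67×10⁻⁸ × 1.51×10^-4 × (2579)⁴ = 0.315 × 5.67×10⁻⁸ × 1.51×10^-4 × 4.42×10^13.
P = 119 W.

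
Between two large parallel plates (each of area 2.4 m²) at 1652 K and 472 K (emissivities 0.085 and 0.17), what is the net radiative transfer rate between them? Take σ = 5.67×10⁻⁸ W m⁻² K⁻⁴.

Q ≈ 60500 W

For two large parallel gray plates, q = σ(T₁⁴ − T₂⁴) / (1/ε₁ + 1/ε₂ − 1).
1/ε₁ + 1/ε₂ − 1 = 1/0.085 + 1/0.17 − 1 = 16.65.
T₁⁴ − T₂⁴ = 7.45×10^12 − 4.96×10^10 = 7.40×10^12 K⁴.
q = 5.67×10⁻⁸ × 7.40×10^12 / 16.65 = 25200 W/m².
Q = q·A = 25200 × 2.4 = 60500 W.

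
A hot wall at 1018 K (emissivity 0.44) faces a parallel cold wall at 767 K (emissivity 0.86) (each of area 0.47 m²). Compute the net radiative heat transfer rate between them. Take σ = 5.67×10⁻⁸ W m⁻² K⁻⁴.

Q ≈ 7960 W

For two large parallel gray plates, q = σ(T₁⁴ − T₂⁴) / (1/ε₁ + 1/ε₂ − 1).
1/ε₁ + 1/ε₂ − 1 = 1/0.44 + 1/0.86 − 1 = 2.436.
T₁⁴ − T₂⁴ = 1.07×10^12 − 3.46×10^11 = 7.28×10^11 K⁴.
q = 5.67×10⁻⁸ × 7.28×10^11 / 2.436 = 16900 W/m².
Q = q·A = 16900 × 0.47 = 7960 W.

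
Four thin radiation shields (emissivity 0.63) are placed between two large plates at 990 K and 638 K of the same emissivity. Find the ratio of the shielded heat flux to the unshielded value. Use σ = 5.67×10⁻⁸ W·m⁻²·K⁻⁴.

ratio ≈ 0.200

With N identical shields there are N+1 = 5 gaps in series, each with the same radiative resistance, so the flux falls to 1/(N+1) of its unshielded value.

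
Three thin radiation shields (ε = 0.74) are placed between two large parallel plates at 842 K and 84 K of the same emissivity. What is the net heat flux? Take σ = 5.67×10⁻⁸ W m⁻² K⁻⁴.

q ≈ 4180 W/m²

Each of the 4 gaps contributes resistance (2/ε − 1) = 2/0.74 − 1 = 1.703; total = 6.811.
q = σ(T₁⁴ − T₂⁴) / 6.811 = 5.67×10⁻⁸ × 5.03×10^11 / 6.811 = 4180 W/m².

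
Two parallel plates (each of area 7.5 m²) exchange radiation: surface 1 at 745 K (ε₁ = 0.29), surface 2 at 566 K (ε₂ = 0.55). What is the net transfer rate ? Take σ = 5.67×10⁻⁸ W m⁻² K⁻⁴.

For two large parallel gray plates, q = σ(T₁⁴ − T₂⁴) / (1/ε₁ + 1/ε₂ − 1).
1/ε₁ + 1/ε₂ − 1 = 1/0.29 + 1/0.55 − 1 = 4.266.
T₁⁴ − T₂⁴ = 3.08×10^11 − 1.03×10^11 = 2.05×10^11 K⁴.
q = 5.67×10⁻⁸ × 2.05×10^11 / 4.266 = 2730 W/m².
Q = q·A = 2730 × 7.5 = 20500 W.

Q ≈ 20500 W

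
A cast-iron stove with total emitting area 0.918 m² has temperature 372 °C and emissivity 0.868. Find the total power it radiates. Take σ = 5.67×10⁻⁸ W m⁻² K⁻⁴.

P ≈ 7820 W

372 °C = 645 K.
Stefan–Boltzmann: P = εσAT⁴ = 0.868 × 5.67×10⁻⁸ × 0.918 × (645)⁴ = 0.868 × 5.67×10⁻⁸ × 0.918 × 1.73×10^11.
P = 7820 W.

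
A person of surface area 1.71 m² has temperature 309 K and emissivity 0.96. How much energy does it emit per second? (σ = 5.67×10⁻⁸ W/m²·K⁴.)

P ≈ 849 W

P = εσAT⁴ = 0.96 × 5.67×10⁻⁸ × 1.71 × (309)⁴ = 0.96 × 5.67×10⁻⁸ × 1.71 × 9.12×10^9.
P = 849 W.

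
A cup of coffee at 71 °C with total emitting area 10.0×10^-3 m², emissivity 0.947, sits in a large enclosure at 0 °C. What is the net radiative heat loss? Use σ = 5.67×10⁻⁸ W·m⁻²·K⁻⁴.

Q ≈ 4.54 W

Convert: 71 °C = 344 K; 0 °C = 273 K.
Q = εσA(T⁴ − T_s⁴). T⁴ − T_s⁴ = (344)⁴ − (273)⁴ = 1.40×10^10 − 5.55×10^9 = 8.45×10^9 K⁴.
Q = 0.947 × 5.67×10⁻⁸ × 0.0100 × 8.45×10^9 = 4.54 W.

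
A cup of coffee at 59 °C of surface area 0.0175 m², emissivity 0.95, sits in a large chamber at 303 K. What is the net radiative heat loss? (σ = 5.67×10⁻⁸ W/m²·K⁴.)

Convert: 59 °C = 332 K.
Q = εσA(T⁴ − T_s⁴). T⁴ − T_s⁴ = (332)⁴ − (303)⁴ = 1.21×10^10 − 8.43×10^9 = 3.72×10^9 K⁴.
Q = 0.95 × 5.67×10⁻⁸ × 0.0175 × 3.72×10^9 = 3.51 W.

Q ≈ 3.51 W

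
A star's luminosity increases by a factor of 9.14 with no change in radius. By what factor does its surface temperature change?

factor ≈ 1.74

P ∝ T⁴ ⇒ T ∝ P^(1/4), so T scales by (9.14)^(1/4) = 1.74.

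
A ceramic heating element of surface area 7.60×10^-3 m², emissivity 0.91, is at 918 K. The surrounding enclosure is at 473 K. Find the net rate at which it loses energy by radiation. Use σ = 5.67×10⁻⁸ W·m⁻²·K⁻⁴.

Q ≈ 259 W

Q = εσA(T⁴ − T_s⁴). T⁴ − T_s⁴ = (918)⁴ − (473)⁴ = 7.10×10^11 − 5.01×10^10 = 6.60×10^11 K⁴.
Q = 0.91 × 5.67×10⁻⁸ × 7.60×10^-3 × 6.60×10^11 = 259 W.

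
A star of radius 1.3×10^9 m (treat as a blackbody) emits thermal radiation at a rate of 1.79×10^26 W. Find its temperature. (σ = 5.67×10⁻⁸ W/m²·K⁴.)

T ≈ 3490 K

A = 4πr² = 4π × (1.3×10^9)² = 2.12×10^19 m².
From P = σAT⁴, T = (P / σA)^(1/4) = (1.79×10^26 / (5.67×10⁻⁸ × 2.12×10^19))^(1/4).
T = (1.49×10^14)^(1/4) = 3490 K.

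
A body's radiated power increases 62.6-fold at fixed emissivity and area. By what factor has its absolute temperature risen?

P ∝ T⁴ ⇒ T ∝ P^(1/4), so T scales by (62.6)^(1/4) = 2.81.

factor ≈ 2.81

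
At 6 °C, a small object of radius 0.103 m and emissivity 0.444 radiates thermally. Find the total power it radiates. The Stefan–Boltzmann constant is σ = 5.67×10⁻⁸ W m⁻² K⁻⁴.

P ≈ 20.3 W

A = 4πr² = 4π × (0.103)² = 0.133 m².
6 °C = 279 K.
Stefan–Boltzmann: P = εσAT⁴ = 0.444 × 5.67×10⁻⁸ × 0.133 × (279)⁴ = 0.444 × 5.67×10⁻⁸ × 0.133 × 6.06×10^9.
P = 20.3 W.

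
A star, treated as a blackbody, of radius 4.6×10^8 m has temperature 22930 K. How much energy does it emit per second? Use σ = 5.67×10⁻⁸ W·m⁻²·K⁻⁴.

P ≈ 4.17×10^28 W

A = 4πr² = 4π × (4.6×10^8)² = 2.66×10^18 m².
P = σAT⁴ = 5.67×10⁻⁸ × 2.66×10^18 × (22930)⁴ = 5.67×10⁻⁸ × 2.66×10^18 × 2.76×10^17.
P = 4.17×10^28 W.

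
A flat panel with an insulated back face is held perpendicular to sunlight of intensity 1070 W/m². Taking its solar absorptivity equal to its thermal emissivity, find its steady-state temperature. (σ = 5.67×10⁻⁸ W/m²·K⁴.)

T ≈ 371 K

Absorbed flux αS = emitted flux εσT⁴ (one radiating face); with α = ε, T = (S/σ)^(1/4).
T = (1070 / 5.67×10⁻⁸)^(1/4) = (1.89×10^10)^(1/4).
T = 371 K.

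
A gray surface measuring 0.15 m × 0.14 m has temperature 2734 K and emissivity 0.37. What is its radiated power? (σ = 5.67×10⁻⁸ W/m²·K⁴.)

A = 0.15 × 0.14 = 0.0210 m².
Stefan–Boltzmann: P = εσAT⁴ = 0.37 × 5.67×10⁻⁸ × 0.0210 × (2734)⁴ = 0.37 × 5.67×10⁻⁸ × 0.0210 × 5.59×10^13.
P = 24600 W.

P ≈ 24600 W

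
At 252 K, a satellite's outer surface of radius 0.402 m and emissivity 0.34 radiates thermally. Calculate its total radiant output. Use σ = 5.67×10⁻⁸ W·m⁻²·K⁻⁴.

A = 4πr² = 4π × (0.402)² = 2.03 m².
Stefan–Boltzmann: P = εσAT⁴ = 0.34 × 5.67×10⁻⁸ × 2.03 × (252)⁴ = 0.34 × 5.67×10⁻⁸ × 2.03 × 4.03×10^9.
P = 158 W.

P ≈ 158 W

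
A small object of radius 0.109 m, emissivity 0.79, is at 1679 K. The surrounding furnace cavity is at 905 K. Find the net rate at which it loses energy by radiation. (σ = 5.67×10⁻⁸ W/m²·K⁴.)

Q ≈ 48700 W

A = 4πr² = 4π × (0.109)² = 0.149 m².
Q = εσA(T⁴ − T_s⁴). T⁴ − T_s⁴ = (1679)⁴ − (905)⁴ = 7.95×10^12 − 6.71×10^11 = 7.28×10^12 K⁴.
Q = 0.79 × 5.67×10⁻⁸ × 0.149 × 7.28×10^12 = 48700 W.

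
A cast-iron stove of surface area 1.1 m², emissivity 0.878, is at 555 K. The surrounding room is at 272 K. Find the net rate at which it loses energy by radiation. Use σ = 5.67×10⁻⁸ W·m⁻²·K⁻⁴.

Q ≈ 4900 W

Q = εσA(T⁴ − T_s⁴). T⁴ − T_s⁴ = (555)⁴ − (272)⁴ = 9.49×10^10 − 5.47×10^9 = 8.94×10^10 K⁴.
Q = 0.878 × 5.67×10⁻⁸ × 1.10 × 8.94×10^10 = 4900 W.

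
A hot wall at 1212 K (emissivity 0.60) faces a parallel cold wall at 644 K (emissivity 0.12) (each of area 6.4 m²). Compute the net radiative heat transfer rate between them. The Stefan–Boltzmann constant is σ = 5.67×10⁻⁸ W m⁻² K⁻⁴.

Q ≈ 80100 W

For two large parallel gray plates, q = σ(T₁⁴ − T₂⁴) / (1/ε₁ + 1/ε₂ − 1).
1/ε₁ + 1/ε₂ − 1 = 1/0.60 + 1/0.12 − 1 = 9.000.
T₁⁴ − T₂⁴ = 2.16×10^12 − 1.72×10^11 = 1.99×10^12 K⁴.
q = 5.67×10⁻⁸ × 1.99×10^12 / 9.000 = 12500 W/m².
Q = q·A = 12500 × 6.4 = 80100 W.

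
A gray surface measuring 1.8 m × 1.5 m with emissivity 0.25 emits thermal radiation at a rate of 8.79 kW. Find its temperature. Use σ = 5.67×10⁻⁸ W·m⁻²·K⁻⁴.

A = 1.8 × 1.5 = 2.70 m².
From P = εσAT⁴, T = (P / εσA)^(1/4) = (8790 / (0.25 × 5.67×10⁻⁸ × 2.70))^(1/4).
T = (2.30×10^11)^(1/4) = 692 K.

T ≈ 692 K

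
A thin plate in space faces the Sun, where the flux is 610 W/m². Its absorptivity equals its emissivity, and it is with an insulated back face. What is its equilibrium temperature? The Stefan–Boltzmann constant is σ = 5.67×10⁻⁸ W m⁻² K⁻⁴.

T ≈ 322 K

Absorbed flux αS = emitted flux εσT⁴ (one radiating face); with α = ε, T = (S/σ)^(1/4).
T = (610 / 5.67×10⁻⁸)^(1/4) = (1.08×10^10)^(1/4).
T = 322 K.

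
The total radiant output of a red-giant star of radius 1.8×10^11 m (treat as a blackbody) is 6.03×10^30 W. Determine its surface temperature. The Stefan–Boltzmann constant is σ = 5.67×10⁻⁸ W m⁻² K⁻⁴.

A = 4πr² = 4π × (1.8×10^11)² = 4.07×10^23 m².
From P = σAT⁴, T = (P / σA)^(1/4) = (6.03×10^30 / (5.67×10⁻⁸ × 4.07×10^23))^(1/4).
T = (2.61×10^14)^(1/4) = 4020 K.

T ≈ 4020 K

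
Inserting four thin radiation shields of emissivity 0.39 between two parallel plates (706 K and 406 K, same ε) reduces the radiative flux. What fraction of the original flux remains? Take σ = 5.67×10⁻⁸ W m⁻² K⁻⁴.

With N identical shields there are N+1 = 5 gaps in series, each with the same radiative resistance, so the flux falls to 1/(N+1) of its unshielded value.

ratio ≈ 0.200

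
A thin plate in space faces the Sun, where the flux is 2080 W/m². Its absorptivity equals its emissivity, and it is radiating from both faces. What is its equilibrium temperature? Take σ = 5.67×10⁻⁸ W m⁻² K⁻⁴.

T ≈ 368 K

Absorbed flux αS = emitted flux 2εσT⁴ per unit area; with α = ε this gives T = (S/2σ)^(1/4).
T = (2080 / (2 × 5.67×10⁻⁸))^(1/4) = (1.83×10^10)^(1/4).
T = 368 K.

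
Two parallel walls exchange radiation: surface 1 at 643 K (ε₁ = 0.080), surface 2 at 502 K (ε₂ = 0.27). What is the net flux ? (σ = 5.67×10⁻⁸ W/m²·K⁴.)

q ≈ 401 W/m²

For two large parallel gray plates, q = σ(T₁⁴ − T₂⁴) / (1/ε₁ + 1/ε₂ − 1).
1/ε₁ + 1/ε₂ − 1 = 1/0.080 + 1/0.27 − 1 = 15.20.
T₁⁴ − T₂⁴ = 1.71×10^11 − 6.35×10^10 = 1.07×10^11 K⁴.
q = 5.67×10⁻⁸ × 1.07×10^11 / 15.20 = 401 W/m².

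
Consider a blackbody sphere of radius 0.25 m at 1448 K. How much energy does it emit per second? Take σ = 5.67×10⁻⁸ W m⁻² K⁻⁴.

P ≈ 1.96×10^5 W

A = 4πr² = 4π × (0.25)² = 0.785 m².
P = σAT⁴ = 5.67×10⁻⁸ × 0.785 × (1448)⁴ = 5.67×10⁻⁸ × 0.785 × 4.40×10^12.
P = 1.96×10^5 W.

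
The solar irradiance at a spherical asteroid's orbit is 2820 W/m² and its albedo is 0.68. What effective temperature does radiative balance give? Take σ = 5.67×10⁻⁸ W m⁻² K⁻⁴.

T ≈ 251 K

Power absorbed = (1−a)S·πR²; power emitted = 4πR²σT⁴. Equating and cancelling πR²:
T = ((1−a)S / 4σ)^(1/4) = (902 / (4 × 5.67×10⁻⁸))^(1/4) = (3.98×10^9)^(1/4).
T = 251 K.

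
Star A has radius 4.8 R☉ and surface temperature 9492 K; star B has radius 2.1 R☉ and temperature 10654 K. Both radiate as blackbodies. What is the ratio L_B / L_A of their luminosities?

L_B/L_A ≈ 0.304

L = 4πR²σT⁴ ∝ R²T⁴, so L_B/L_A = (2.1/4.8)² × (10654/9492)⁴ = 0.191 × 1.59 = 0.304.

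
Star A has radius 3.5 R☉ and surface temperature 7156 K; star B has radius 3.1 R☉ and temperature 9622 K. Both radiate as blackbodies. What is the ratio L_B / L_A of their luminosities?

L_B/L_A ≈ 2.56

L = 4πR²σT⁴ ∝ R²T⁴, so L_B/L_A = (3.1/3.5)² × (9622/7156)⁴ = 0.784 × 3.27 = 2.56.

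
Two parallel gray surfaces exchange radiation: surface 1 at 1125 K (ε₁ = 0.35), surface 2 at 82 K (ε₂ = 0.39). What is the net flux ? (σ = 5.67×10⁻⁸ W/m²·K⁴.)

q ≈ 20500 W/m²

For two large parallel gray plates, q = σ(T₁⁴ − T₂⁴) / (1/ε₁ + 1/ε₂ − 1).
1/ε₁ + 1/ε₂ − 1 = 1/0.35 + 1/0.39 − 1 = 4.421.
T₁⁴ − T₂⁴ = 1.60×10^12 − 4.52×10^7 = 1.60×10^12 K⁴.
q = 5.67×10⁻⁸ × 1.60×10^12 / 4.421 = 20500 W/m².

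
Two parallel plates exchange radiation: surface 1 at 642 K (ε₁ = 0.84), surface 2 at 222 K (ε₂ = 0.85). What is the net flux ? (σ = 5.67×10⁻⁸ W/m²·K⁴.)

q ≈ 6950 W/m²

For two large parallel gray plates, q = σ(T₁⁴ − T₂⁴) / (1/ε₁ + 1/ε₂ − 1).
1/ε₁ + 1/ε₂ − 1 = 1/0.84 + 1/0.85 − 1 = 1.367.
T₁⁴ − T₂⁴ = 1.70×10^11 − 2.43×10^9 = 1.67×10^11 K⁴.
q = 5.67×10⁻⁸ × 1.67×10^11 / 1.367 = 6950 W/m².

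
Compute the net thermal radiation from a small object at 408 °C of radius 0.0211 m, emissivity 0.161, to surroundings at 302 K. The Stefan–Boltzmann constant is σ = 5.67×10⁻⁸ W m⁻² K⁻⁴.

A = 4πr² = 4π × (0.0211)² = 5.59×10^-3 m².
Convert: 408 °C = 681 K.
Q = εσA(T⁴ − T_s⁴). T⁴ − T_s⁴ = (681)⁴ − (302)⁴ = 2.15×10^11 − 8.32×10^9 = 2.07×10^11 K⁴.
Q = 0.161 × 5.67×10⁻⁸ × 5.59×10^-3 × 2.07×10^11 = 10.6 W.

Q ≈ 10.6 W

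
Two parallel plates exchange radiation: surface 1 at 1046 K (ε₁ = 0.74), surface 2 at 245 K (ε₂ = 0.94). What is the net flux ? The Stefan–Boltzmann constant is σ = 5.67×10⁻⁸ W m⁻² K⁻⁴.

q ≈ 47800 W/m²

For two large parallel gray plates, q = σ(T₁⁴ − T₂⁴) / (1/ε₁ + 1/ε₂ − 1).
1/ε₁ + 1/ε₂ − 1 = 1/0.74 + 1/0.94 − 1 = 1.415.
T₁⁴ − T₂⁴ = 1.20×10^12 − 3.60×10^9 = 1.19×10^12 K⁴.
q = 5.67×10⁻⁸ × 1.19×10^12 / 1.415 = 47800 W/m².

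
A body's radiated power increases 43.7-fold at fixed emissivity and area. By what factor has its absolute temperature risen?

factor ≈ 2.57

P ∝ T⁴ ⇒ T ∝ P^(1/4), so T scales by (43.7)^(1/4) = 2.57.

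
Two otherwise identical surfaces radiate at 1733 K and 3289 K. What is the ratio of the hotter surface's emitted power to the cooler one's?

ratio ≈ 13.0

P ∝ T⁴, so the ratio is (3289/1733)⁴ = (1.898)⁴ = 13.0.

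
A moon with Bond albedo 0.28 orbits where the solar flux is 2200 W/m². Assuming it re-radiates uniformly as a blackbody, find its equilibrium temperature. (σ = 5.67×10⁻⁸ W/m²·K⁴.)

Power absorbed = (1−a)S·πR²; power emitted = 4πR²σT⁴. Equating and cancelling πR²:
T = ((1−a)S / 4σ)^(1/4) = (1580 / (4 × 5.67×10⁻⁸))^(1/4) = (6.98×10^9)^(1/4).
T = 289 K.

T ≈ 289 K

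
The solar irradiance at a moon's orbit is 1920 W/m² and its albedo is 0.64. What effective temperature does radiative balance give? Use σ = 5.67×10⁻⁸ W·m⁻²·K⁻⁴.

Power absorbed = (1−a)S·πR²; power emitted = 4πR²σT⁴. Equating and cancelling πR²:
T = ((1−a)S / 4σ)^(1/4) = (691 / (4 × 5.67×10⁻⁸))^(1/4) = (3.05×10^9)^(1/4).
T = 235 K.

T ≈ 235 K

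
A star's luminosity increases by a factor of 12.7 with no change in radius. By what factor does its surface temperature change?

factor ≈ 1.89

P ∝ T⁴ ⇒ T ∝ P^(1/4), so T scales by (12.7)^(1/4) = 1.89.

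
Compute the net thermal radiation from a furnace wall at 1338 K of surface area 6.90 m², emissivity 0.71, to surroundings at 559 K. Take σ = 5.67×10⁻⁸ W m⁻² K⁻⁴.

Q ≈ 8.63×10^5 W

Q = εσA(T⁴ − T_s⁴). T⁴ − T_s⁴ = (1338)⁴ − (559)⁴ = 3.20×10^12 − 9.76×10^10 = 3.11×10^12 K⁴.
Q = 0.71 × 5.67×10⁻⁸ × 6.90 × 3.11×10^12 = 8.63×10^5 W.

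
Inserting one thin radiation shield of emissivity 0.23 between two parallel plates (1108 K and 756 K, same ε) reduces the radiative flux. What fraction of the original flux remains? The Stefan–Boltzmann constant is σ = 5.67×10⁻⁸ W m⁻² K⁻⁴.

ratio ≈ 0.500

With N identical shields there are N+1 = 2 gaps in series, each with the same radiative resistance, so the flux falls to 1/(N+1) of its unshielded value.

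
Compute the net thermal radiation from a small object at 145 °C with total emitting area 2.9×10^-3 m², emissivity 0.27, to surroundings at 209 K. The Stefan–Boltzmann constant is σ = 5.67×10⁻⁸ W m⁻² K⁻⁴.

Q ≈ 1.27 W

Convert: 145 °C = 418 K.
Q = εσA(T⁴ − T_s⁴). T⁴ − T_s⁴ = (418)⁴ − (209)⁴ = 3.05×10^10 − 1.91×10^9 = 2.86×10^10 K⁴.
Q = 0.27 × 5.67×10⁻⁸ × 2.90×10^-3 × 2.86×10^10 = 1.27 W.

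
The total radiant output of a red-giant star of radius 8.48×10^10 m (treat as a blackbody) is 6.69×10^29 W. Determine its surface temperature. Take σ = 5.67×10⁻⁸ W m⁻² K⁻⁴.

A = 4πr² = 4π × (8.48×10^10)² = 9.04×10^22 m².
From P = σAT⁴, T = (P / σA)^(1/4) = (6.69×10^29 / (5.67×10⁻⁸ × 9.04×10^22))^(1/4).
T = (1.31×10^14)^(1/4) = 3380 K.

T ≈ 3380 K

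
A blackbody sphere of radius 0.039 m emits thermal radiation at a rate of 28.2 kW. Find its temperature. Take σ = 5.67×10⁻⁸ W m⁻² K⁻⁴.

T ≈ 2260 K

A = 4πr² = 4π × (0.039)² = 0.0191 m².
From P = σAT⁴, T = (P / σA)^(1/4) = (28200 / (5.67×10⁻⁸ × 0.0191))^(1/4).
T = (2.60×10^13)^(1/4) = 2260 K.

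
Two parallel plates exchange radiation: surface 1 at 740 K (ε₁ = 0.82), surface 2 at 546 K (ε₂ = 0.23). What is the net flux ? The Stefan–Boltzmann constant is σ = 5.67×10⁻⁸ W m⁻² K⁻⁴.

For two large parallel gray plates, q = σ(T₁⁴ − T₂⁴) / (1/ε₁ + 1/ε₂ − 1).
1/ε₁ + 1/ε₂ − 1 = 1/0.82 + 1/0.23 − 1 = 4.567.
T₁⁴ − T₂⁴ = 3.00×10^11 − 8.89×10^10 = 2.11×10^11 K⁴.
q = 5.67×10⁻⁸ × 2.11×10^11 / 4.567 = 2620 W/m².

q ≈ 2620 W/m²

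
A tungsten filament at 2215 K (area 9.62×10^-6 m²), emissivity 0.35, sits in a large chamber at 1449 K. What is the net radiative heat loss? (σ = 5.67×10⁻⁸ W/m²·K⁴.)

Q ≈ 3.75 W

Q = εσA(T⁴ − T_s⁴). T⁴ − T_s⁴ = (2215)⁴ − (1449)⁴ = 2.41×10^13 − 4.41×10^12 = 1.97×10^13 K⁴.
Q = 0.35 × 5.67×10⁻⁸ × 9.62×10^-6 × 1.97×10^13 = 3.75 W.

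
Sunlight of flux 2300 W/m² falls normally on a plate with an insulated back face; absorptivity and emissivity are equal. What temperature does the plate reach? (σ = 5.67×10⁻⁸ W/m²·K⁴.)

Absorbed flux αS = emitted flux εσT⁴ (one radiating face); with α = ε, T = (S/σ)^(1/4).
T = (2300 / 5.67×10⁻⁸)^(1/4) = (4.06×10^10)^(1/4).
T = 449 K.

T ≈ 449 K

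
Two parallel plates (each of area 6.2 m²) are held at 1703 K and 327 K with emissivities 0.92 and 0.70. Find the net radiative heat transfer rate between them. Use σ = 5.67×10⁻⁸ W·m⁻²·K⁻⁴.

Q ≈ 1.95×10^6 W

For two large parallel gray plates, q = σ(T₁⁴ − T₂⁴) / (1/ε₁ + 1/ε₂ − 1).
1/ε₁ + 1/ε₂ − 1 = 1/0.92 + 1/0.70 − 1 = 1.516.
T₁⁴ − T₂⁴ = 8.41×10^12 − 1.14×10^10 = 8.40×10^12 K⁴.
q = 5.67×10⁻⁸ × 8.40×10^12 / 1.516 = 3.14×10^5 W/m².
Q = q·A = 3.14×10^5 × 6.2 = 1.95×10^6 W.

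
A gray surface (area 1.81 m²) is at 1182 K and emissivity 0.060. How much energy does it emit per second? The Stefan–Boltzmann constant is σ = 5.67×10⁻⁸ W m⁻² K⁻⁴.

Stefan–Boltzmann: P = εσAT⁴ = 0.060 × 5.67×10⁻⁸ × 1.81 × (1182)⁴ = 0.060 × 5.67×10⁻⁸ × 1.81 × 1.95×10^12.
P = 12000 W.

P ≈ 12000 W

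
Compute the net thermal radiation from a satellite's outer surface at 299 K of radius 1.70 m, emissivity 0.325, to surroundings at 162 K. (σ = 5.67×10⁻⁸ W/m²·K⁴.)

A = 4πr² = 4π × (1.70)² = 36.3 m².
Q = εσA(T⁴ − T_s⁴). T⁴ − T_s⁴ = (299)⁴ − (162)⁴ = 7.99×10^9 − 6.89×10^8 = 7.30×10^9 K⁴.
Q = 0.325 × 5.67×10⁻⁸ × 36.3 × 7.30×10^9 = 4890 W.

Q ≈ 4890 W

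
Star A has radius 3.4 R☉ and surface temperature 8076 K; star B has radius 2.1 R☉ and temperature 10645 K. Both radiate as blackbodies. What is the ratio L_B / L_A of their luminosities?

L = 4πR²σT⁴ ∝ R²T⁴, so L_B/L_A = (2.1/3.4)² × (10645/8076)⁴ = 0.381 × 3.02 = 1.15.

L_B/L_A ≈ 1.15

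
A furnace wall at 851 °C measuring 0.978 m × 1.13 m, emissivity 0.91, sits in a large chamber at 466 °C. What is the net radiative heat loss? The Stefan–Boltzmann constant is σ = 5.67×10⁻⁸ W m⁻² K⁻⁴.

A = 0.978 × 1.13 = 1.11 m².
Convert: 851 °C = 1124 K; 466 °C = 739 K.
Q = εσA(T⁴ − T_s⁴). T⁴ − T_s⁴ = (1124)⁴ − (739)⁴ = 1.60×10^12 − 2.98×10^11 = 1.30×10^12 K⁴.
Q = 0.91 × 5.67×10⁻⁸ × 1.11 × 1.30×10^12 = 74000 W.

Q ≈ 74000 W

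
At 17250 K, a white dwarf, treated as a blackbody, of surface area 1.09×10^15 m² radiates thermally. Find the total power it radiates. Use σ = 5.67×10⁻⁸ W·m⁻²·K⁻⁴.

P ≈ 5.47×10^24 W

P = σAT⁴ = 5.67×10⁻⁸ × 1.09×10^15 × (17250)⁴ = 5.67×10⁻⁸ × 1.09×10^15 × 8.85×10^16.
P = 5.47×10^24 W.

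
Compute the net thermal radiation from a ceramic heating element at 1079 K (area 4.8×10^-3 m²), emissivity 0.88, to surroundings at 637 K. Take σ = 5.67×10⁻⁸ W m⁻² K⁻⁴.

Q = εσA(T⁴ − T_s⁴). T⁴ − T_s⁴ = (1079)⁴ − (637)⁴ = 1.36×10^12 − 1.65×10^11 = 1.19×10^12 K⁴.
Q = 0.88 × 5.67×10⁻⁸ × 4.80×10^-3 × 1.19×10^12 = 285 W.

Q ≈ 285 W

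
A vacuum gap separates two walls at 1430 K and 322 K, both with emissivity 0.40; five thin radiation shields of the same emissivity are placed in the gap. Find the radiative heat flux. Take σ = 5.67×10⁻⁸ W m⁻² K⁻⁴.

Each of the 6 gaps contributes resistance (2/ε − 1) = 2/0.40 − 1 = 4.000; total = 24.00.
q = σ(T₁⁴ − T₂⁴) / 24.00 = 5.67×10⁻⁸ × 4.17×10^12 / 24.00 = 9850 W/m².

q ≈ 9850 W/m²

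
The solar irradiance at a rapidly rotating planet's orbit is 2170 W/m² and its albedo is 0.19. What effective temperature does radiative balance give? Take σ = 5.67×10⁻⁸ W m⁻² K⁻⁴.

Power absorbed = (1−a)S·πR²; power emitted = 4πR²σT⁴. Equating and cancelling πR²:
T = ((1−a)S / 4σ)^(1/4) = (1760 / (4 × 5.67×10⁻⁸))^(1/4) = (7.75×10^9)^(1/4).
T = 297 K.

T ≈ 297 K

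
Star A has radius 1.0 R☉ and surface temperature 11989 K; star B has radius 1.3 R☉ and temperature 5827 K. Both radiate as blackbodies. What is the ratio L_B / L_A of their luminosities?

L_B/L_A ≈ 0.0943

L = 4πR²σT⁴ ∝ R²T⁴, so L_B/L_A = (1.3/1.0)² × (5827/11989)⁴ = 1.69 × 0.0558 = 0.0943.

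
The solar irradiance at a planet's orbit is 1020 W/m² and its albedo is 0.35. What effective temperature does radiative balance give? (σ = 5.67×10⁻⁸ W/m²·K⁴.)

Power absorbed = (1−a)S·πR²; power emitted = 4πR²σT⁴. Equating and cancelling πR²:
T = ((1−a)S / 4σ)^(1/4) = (663 / (4 × 5.67×10⁻⁸))^(1/4) = (2.92×10^9)^(1/4).
T = 233 K.

T ≈ 233 K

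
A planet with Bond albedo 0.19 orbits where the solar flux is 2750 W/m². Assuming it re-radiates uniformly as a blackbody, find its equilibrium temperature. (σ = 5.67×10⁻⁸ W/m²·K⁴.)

T ≈ 315 K

Power absorbed = (1−a)S·πR²; power emitted = 4πR²σT⁴. Equating and cancelling πR²:
T = ((1−a)S / 4σ)^(1/4) = (2230 / (4 × 5.67×10⁻⁸))^(1/4) = (9.82×10^9)^(1/4).
T = 315 K.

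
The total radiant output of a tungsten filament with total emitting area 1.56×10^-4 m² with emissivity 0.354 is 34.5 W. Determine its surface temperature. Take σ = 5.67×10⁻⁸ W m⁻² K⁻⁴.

T ≈ 1820 K

From P = εσAT⁴, T = (P / εσA)^(1/4) = (34.5 / (0.354 × 5.67×10⁻⁸ × 1.56×10^-4))^(1/4).
T = (1.10×10^13)^(1/4) = 1820 K.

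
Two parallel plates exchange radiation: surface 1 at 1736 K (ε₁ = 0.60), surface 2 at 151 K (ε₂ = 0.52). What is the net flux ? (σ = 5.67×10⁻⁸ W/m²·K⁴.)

q ≈ 1.99×10^5 W/m²

For two large parallel gray plates, q = σ(T₁⁴ − T₂⁴) / (1/ε₁ + 1/ε₂ − 1).
1/ε₁ + 1/ε₂ − 1 = 1/0.60 + 1/0.52 − 1 = 2.590.
T₁⁴ − T₂⁴ = 9.08×10^12 − 5.20×10^8 = 9.08×10^12 K⁴.
q = 5.67×10⁻⁸ × 9.08×10^12 / 2.590 = 1.99×10^5 W/m².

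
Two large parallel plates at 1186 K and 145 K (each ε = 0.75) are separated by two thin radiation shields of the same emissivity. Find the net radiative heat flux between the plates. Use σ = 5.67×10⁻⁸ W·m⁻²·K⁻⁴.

Each of the 3 gaps contributes resistance (2/ε − 1) = 2/0.75 − 1 = 1.667; total = 5.000.
q = σ(T₁⁴ − T₂⁴) / 5.000 = 5.67×10⁻⁸ × 1.98×10^12 / 5.000 = 22400 W/m².

q ≈ 22400 W/m²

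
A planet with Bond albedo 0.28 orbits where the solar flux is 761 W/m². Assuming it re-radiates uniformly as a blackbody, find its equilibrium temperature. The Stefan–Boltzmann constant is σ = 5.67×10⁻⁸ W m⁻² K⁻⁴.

T ≈ 222 K

Power absorbed = (1−a)S·πR²; power emitted = 4πR²σT⁴. Equating and cancelling πR²:
T = ((1−a)S / 4σ)^(1/4) = (548 / (4 × 5.67×10⁻⁸))^(1/4) = (2.42×10^9)^(1/4).
T = 222 K.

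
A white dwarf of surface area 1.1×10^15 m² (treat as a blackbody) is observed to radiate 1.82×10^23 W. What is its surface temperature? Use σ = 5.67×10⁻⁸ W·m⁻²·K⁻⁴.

From P = σAT⁴, T = (P / σA)^(1/4) = (1.82×10^23 / (5.67×10⁻⁸ × 1.10×10^15))^(1/4).
T = (2.92×10^15)^(1/4) = 7350 K.

T ≈ 7350 K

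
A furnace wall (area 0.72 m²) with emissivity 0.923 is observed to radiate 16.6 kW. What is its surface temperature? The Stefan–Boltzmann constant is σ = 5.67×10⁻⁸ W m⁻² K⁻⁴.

From P = εσAT⁴, T = (P / εσA)^(1/4) = (16600 / (0.923 × 5.67×10⁻⁸ × 0.720))^(1/4).
T = (4.41×10^11)^(1/4) = 815 K.

T ≈ 815 K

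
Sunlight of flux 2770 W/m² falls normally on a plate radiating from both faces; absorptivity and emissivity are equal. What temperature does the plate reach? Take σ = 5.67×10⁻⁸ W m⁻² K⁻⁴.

Absorbed flux αS = emitted flux 2εσT⁴ per unit area; with α = ε this gives T = (S/2σ)^(1/4).
T = (2770 / (2 × 5.67×10⁻⁸))^(1/4) = (2.44×10^10)^(1/4).
T = 395 K.

T ≈ 395 K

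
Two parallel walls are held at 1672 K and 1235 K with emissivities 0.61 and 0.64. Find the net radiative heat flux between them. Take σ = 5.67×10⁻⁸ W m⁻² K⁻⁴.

For two large parallel gray plates, q = σ(T₁⁴ − T₂⁴) / (1/ε₁ + 1/ε₂ − 1).
1/ε₁ + 1/ε₂ − 1 = 1/0.61 + 1/0.64 − 1 = 2.202.
T₁⁴ − T₂⁴ = 7.82×10^12 − 2.33×10^12 = 5.49×10^12 K⁴.
q = 5.67×10⁻⁸ × 5.49×10^12 / 2.202 = 1.41×10^5 W/m².

q ≈ 1.41×10^5 W/m²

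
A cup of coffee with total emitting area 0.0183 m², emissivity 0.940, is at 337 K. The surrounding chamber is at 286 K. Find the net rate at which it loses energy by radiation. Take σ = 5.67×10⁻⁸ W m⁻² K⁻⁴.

Q = εσA(T⁴ − T_s⁴). T⁴ − T_s⁴ = (337)⁴ − (286)⁴ = 1.29×10^10 − 6.69×10^9 = 6.21×10^9 K⁴.
Q = 0.940 × 5.67×10⁻⁸ × 0.0183 × 6.21×10^9 = 6.05 W.

Q ≈ 6.05 W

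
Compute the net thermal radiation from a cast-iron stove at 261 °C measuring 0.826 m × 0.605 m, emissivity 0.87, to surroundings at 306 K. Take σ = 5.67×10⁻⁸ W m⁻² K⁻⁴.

Q ≈ 1790 W

A = 0.826 × 0.605 = 0.500 m².
Convert: 261 °C = 534 K.
Q = εσA(T⁴ − T_s⁴). T⁴ − T_s⁴ = (534)⁴ − (306)⁴ = 8.13×10^10 − 8.77×10^9 = 7.25×10^10 K⁴.
Q = 0.87 × 5.67×10⁻⁸ × 0.500 × 7.25×10^10 = 1790 W.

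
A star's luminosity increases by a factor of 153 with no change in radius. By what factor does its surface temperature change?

P ∝ T⁴ ⇒ T ∝ P^(1/4), so T scales by (153)^(1/4) = 3.52.

factor ≈ 3.52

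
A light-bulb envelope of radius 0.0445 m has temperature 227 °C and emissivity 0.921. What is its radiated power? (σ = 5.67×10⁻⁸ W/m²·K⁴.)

A = 4πr² = 4π × (0.0445)² = 0.0249 m².
227 °C = 500 K.
P = εσAT⁴ = 0.921 × 5.67×10⁻⁸ × 0.0249 × (500)⁴ = 0.921 × 5.67×10⁻⁸ × 0.0249 × 6.25×10^10.
P = 81.2 W.

P ≈ 81.2 W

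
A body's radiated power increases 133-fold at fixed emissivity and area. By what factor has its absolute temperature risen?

factor ≈ 3.40

P ∝ T⁴ ⇒ T ∝ P^(1/4), so T scales by (133)^(1/4) = 3.40.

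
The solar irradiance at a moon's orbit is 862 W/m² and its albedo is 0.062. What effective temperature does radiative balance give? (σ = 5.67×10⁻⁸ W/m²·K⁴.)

T ≈ 244 K

Power absorbed = (1−a)S·πR²; power emitted = 4πR²σT⁴. Equating and cancelling πR²:
T = ((1−a)S / 4σ)^(1/4) = (809 / (4 × 5.67×10⁻⁸))^(1/4) = (3.57×10^9)^(1/4).
T = 244 K.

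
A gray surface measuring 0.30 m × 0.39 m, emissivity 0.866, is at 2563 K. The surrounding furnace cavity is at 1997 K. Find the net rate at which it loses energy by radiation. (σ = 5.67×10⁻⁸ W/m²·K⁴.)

Q ≈ 1.57×10^5 W

A = 0.30 × 0.39 = 0.117 m².
Q = εσA(T⁴ − T_s⁴). T⁴ − T_s⁴ = (2563)⁴ − (1997)⁴ = 4.32×10^13 − 1.59×10^13 = 2.72×10^13 K⁴.
Q = 0.866 × 5.67×10⁻⁸ × 0.117 × 2.72×10^13 = 1.57×10^5 W.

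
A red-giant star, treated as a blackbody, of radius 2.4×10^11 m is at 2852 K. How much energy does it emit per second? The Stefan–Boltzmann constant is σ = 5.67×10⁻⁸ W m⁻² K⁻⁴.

A = 4πr² = 4π × (2.4×10^11)² = 7.24×10^23 m².
P = σAT⁴ = 5.67×10⁻⁸ × 7.24×10^23 × (2852)⁴ = 5.67×10⁻⁸ × 7.24×10^23 × 6.62×10^13.
P = 2.72×10^30 W.

P ≈ 2.72×10^30 W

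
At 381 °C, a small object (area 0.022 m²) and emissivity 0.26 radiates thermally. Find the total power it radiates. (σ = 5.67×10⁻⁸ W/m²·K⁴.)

P ≈ 59.3 W

381 °C = 654 K.
Stefan–Boltzmann: P = εσAT⁴ = 0.26 × 5.67×10⁻⁸ × 0.0220 × (654)⁴ = 0.26 × 5.67×10⁻⁸ × 0.0220 × 1.83×10^11.
P = 59.3 W.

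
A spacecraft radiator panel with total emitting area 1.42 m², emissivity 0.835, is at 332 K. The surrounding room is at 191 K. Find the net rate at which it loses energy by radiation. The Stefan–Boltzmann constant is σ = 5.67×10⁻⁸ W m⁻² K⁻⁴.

Q ≈ 727 W

Q = εσA(T⁴ − T_s⁴). T⁴ − T_s⁴ = (332)⁴ − (191)⁴ = 1.21×10^10 − 1.33×10^9 = 1.08×10^10 K⁴.
Q = 0.835 × 5.67×10⁻⁸ × 1.42 × 1.08×10^10 = 727 W.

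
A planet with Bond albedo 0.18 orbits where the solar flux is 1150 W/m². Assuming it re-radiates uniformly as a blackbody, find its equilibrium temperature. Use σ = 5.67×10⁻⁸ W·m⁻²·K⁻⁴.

Power absorbed = (1−a)S·πR²; power emitted = 4πR²σT⁴. Equating and cancelling πR²:
T = ((1−a)S / 4σ)^(1/4) = (943 / (4 × 5.67×10⁻⁸))^(1/4) = (4.16×10^9)^(1/4).
T = 254 K.

T ≈ 254 K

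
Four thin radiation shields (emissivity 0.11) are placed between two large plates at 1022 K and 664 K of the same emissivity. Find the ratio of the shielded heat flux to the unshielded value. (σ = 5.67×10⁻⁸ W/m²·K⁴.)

ratio ≈ 0.200

With N identical shields there are N+1 = 5 gaps in series, each with the same radiative resistance, so the flux falls to 1/(N+1) of its unshielded value.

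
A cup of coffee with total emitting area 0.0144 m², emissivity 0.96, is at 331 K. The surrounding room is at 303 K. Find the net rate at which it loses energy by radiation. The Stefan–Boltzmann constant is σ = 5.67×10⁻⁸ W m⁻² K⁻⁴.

Q ≈ 2.80 W

Q = εσA(T⁴ − T_s⁴). T⁴ − T_s⁴ = (331)⁴ − (303)⁴ = 1.20×10^10 − 8.43×10^9 = 3.57×10^9 K⁴.
Q = 0.96 × 5.67×10⁻⁸ × 0.0144 × 3.57×10^9 = 2.80 W.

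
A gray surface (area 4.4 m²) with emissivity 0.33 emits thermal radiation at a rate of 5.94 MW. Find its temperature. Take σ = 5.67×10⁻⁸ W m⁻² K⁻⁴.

T ≈ 2910 K

From P = εσAT⁴, T = (P / εσA)^(1/4) = (5.94×10^6 / (0.33 × 5.67×10⁻⁸ × 4.40))^(1/4).
T = (7.22×10^13)^(1/4) = 2910 K.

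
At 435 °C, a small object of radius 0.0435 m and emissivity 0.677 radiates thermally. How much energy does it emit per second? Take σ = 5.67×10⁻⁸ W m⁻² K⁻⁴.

A = 4πr² = 4π × (0.0435)² = 0.0238 m².
435 °C = 708 K.
P = εσAT⁴ = 0.677 × 5.67×10⁻⁸ × 0.0238 × (708)⁴ = 0.677 × 5.67×10⁻⁸ × 0.0238 × 2.51×10^11.
P = 229 W.

P ≈ 229 W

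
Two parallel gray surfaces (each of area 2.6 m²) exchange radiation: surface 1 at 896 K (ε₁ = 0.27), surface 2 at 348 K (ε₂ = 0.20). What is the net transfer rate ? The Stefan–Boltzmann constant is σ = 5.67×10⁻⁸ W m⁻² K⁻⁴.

For two large parallel gray plates, q = σ(T₁⁴ − T₂⁴) / (1/ε₁ + 1/ε₂ − 1).
1/ε₁ + 1/ε₂ − 1 = 1/0.27 + 1/0.20 − 1 = 7.704.
T₁⁴ − T₂⁴ = 6.45×10^11 − 1.47×10^10 = 6.30×10^11 K⁴.
q = 5.67×10⁻⁸ × 6.30×10^11 / 7.704 = 4640 W/m².
Q = q·A = 4640 × 2.6 = 12100 W.

Q ≈ 12100 W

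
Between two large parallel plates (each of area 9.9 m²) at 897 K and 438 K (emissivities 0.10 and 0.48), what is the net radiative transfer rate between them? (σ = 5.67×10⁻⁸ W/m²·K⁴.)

For two large parallel gray plates, q = σ(T₁⁴ − T₂⁴) / (1/ε₁ + 1/ε₂ − 1).
1/ε₁ + 1/ε₂ − 1 = 1/0.10 + 1/0.48 − 1 = 11.08.
T₁⁴ − T₂⁴ = 6.47×10^11 − 3.68×10^10 = 6.11×10^11 K⁴.
q = 5.67×10⁻⁸ × 6.11×10^11 / 11.08 = 3120 W/m².
Q = q·A = 3120 × 9.9 = 30900 W.

Q ≈ 30900 W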